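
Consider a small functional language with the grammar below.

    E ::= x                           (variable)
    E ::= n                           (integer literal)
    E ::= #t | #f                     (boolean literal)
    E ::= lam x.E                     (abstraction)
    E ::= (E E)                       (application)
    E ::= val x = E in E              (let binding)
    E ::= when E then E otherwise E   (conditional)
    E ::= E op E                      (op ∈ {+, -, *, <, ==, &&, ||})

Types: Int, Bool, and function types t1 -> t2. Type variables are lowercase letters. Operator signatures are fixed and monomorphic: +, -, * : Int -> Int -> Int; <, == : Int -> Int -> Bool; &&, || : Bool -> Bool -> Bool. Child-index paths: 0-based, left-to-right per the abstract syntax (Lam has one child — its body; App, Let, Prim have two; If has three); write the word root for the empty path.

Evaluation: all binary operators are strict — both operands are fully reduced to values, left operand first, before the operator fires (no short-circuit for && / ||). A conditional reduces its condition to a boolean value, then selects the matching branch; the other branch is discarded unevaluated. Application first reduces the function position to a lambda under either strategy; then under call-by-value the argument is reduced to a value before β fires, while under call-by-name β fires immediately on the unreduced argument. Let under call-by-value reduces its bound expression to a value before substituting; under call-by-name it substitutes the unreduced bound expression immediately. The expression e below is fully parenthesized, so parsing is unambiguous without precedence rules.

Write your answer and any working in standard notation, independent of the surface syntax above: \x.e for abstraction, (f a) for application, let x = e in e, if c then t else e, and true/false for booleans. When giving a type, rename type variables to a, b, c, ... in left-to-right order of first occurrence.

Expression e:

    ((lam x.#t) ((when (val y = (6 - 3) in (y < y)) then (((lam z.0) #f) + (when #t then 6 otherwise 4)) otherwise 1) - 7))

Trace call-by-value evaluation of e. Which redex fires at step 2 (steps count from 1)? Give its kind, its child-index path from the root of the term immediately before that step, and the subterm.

Derivation:
step 0: ((\x.true) ((if (let y = (6 - 3) in (y < y)) then (((\z.0) false) + (if true then 6 else 4)) else 1) - 7))
step 1: [delta@1.0.0.0] ((\x.true) ((if (let y = 3 in (y < y)) then (((\z.0) false) + (if true then 6 else 4)) else 1) - 7))
step 2: [let@1.0.0] ((\x.true) ((if (3 < 3) then (((\z.0) false) + (if true then 6 else 4)) else 1) - 7))

Answer: let at 1.0.0 : (let y = 3 in (y < y))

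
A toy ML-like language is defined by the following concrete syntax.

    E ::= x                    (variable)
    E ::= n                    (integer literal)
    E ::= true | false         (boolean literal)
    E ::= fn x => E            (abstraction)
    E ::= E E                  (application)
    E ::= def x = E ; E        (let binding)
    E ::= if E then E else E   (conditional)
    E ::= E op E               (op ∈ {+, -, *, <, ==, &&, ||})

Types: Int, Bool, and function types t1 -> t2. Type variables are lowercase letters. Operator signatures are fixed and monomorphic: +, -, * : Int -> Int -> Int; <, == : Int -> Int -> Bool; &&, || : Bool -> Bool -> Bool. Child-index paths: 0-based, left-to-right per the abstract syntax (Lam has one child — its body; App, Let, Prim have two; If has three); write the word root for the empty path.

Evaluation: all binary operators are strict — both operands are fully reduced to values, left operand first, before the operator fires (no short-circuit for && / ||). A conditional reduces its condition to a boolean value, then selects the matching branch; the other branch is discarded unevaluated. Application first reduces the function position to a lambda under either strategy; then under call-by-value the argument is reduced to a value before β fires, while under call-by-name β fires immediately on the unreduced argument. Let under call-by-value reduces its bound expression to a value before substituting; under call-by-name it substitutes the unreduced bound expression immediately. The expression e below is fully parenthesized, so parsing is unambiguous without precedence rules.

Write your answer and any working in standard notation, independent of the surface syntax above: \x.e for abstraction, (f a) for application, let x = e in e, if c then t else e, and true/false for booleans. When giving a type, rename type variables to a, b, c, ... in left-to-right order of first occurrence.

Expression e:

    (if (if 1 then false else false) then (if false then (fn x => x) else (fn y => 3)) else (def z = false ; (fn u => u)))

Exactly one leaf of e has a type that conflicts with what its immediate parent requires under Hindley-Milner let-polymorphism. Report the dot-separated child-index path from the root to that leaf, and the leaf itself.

Answer: 0.0 : 1

Trace:
  unify Int ~ Bool
  FAIL: mismatch Int ~ Bool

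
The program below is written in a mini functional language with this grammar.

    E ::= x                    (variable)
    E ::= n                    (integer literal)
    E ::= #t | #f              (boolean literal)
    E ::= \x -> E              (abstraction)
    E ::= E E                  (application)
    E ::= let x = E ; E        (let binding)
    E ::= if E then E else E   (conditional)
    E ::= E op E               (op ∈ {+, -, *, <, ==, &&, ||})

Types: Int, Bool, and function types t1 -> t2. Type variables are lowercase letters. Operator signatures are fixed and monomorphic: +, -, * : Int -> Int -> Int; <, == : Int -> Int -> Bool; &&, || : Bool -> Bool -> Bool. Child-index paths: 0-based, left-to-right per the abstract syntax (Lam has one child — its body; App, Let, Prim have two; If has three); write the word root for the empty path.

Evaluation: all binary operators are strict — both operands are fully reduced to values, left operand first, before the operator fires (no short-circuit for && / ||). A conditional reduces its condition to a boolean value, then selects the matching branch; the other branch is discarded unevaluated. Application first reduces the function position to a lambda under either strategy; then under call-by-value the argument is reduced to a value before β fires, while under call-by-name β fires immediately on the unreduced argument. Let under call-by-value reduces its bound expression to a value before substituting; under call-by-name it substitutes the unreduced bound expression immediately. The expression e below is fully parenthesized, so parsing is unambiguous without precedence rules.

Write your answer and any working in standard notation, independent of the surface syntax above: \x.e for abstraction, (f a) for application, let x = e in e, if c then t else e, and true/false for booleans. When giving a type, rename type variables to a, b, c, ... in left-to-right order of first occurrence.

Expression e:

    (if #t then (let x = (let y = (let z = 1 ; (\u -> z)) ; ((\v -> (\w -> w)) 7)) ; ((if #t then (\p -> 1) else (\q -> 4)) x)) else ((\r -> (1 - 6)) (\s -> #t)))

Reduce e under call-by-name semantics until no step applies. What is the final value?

Working:
step 0: (if true then (let x = (let y = (let z = 1 in (\u.z)) in ((\v.(\w.w)) 7)) in ((if true then (\p.1) else (\q.4)) x)) else ((\r.(1 - 6)) (\s.true)))
step 1: [if@root] (let x = (let y = (let z = 1 in (\u.z)) in ((\v.(\w.w)) 7)) in ((if true then (\p.1) else (\q.4)) x))
step 2: [let@root] ((if true then (\p.1) else (\q.4)) (let y = (let z = 1 in (\u.z)) in ((\v.(\w.w)) 7)))
step 3: [if@0] ((\p.1) (let y = (let z = 1 in (\u.z)) in ((\v.(\w.w)) 7)))
step 4: [beta@root] 1

Answer: 1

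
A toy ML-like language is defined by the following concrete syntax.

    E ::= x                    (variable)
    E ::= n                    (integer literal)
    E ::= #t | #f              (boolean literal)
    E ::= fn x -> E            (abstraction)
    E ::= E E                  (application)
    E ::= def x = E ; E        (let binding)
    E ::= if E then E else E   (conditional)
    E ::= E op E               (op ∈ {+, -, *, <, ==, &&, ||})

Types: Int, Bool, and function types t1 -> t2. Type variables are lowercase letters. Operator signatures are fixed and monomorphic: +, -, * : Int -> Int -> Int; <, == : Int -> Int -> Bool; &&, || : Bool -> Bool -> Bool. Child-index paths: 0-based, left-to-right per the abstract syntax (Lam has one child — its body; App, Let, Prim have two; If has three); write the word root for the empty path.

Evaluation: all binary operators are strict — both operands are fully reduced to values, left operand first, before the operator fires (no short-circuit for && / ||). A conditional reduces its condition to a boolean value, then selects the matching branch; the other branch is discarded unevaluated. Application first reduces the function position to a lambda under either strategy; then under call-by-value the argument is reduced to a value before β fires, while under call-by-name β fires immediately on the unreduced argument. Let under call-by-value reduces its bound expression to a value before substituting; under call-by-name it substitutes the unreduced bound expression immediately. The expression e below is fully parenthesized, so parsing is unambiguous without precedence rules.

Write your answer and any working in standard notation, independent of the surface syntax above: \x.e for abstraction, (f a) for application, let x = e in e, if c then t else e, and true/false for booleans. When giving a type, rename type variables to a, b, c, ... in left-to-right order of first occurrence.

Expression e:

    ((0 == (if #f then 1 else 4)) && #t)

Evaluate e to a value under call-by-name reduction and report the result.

Answer: false

Working:
step 0: ((0 == (if false then 1 else 4)) && true)
step 1: [if@0.1] ((0 == 4) && true)
step 2: [delta@0] (false && true)
step 3: [delta@root] false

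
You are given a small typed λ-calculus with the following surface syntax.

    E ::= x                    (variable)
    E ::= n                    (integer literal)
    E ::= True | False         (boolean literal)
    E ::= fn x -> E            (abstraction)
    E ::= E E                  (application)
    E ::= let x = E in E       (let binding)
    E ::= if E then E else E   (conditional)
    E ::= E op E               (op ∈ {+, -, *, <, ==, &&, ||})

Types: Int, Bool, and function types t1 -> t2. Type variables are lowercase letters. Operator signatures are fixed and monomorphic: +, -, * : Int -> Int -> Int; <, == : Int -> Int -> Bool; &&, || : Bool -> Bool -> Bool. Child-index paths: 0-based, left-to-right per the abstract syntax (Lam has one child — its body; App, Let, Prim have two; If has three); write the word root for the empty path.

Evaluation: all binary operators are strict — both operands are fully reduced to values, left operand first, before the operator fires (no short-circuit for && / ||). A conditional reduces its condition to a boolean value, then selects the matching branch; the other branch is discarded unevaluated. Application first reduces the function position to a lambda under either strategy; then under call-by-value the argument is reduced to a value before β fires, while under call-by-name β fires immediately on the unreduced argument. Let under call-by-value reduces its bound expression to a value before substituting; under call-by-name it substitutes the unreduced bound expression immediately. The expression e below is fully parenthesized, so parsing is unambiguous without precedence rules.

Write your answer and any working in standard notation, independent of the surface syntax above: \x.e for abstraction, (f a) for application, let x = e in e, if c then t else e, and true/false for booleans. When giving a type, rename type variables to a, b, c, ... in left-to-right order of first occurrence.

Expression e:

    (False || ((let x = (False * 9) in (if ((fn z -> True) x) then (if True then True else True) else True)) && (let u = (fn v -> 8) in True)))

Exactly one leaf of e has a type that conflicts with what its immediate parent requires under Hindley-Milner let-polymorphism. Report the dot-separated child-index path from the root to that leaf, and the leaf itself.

Answer: 1.0.0.0 : false

Working:
  unify Bool ~ Bool
  unify Bool ~ Int
  FAIL: mismatch Bool ~ Int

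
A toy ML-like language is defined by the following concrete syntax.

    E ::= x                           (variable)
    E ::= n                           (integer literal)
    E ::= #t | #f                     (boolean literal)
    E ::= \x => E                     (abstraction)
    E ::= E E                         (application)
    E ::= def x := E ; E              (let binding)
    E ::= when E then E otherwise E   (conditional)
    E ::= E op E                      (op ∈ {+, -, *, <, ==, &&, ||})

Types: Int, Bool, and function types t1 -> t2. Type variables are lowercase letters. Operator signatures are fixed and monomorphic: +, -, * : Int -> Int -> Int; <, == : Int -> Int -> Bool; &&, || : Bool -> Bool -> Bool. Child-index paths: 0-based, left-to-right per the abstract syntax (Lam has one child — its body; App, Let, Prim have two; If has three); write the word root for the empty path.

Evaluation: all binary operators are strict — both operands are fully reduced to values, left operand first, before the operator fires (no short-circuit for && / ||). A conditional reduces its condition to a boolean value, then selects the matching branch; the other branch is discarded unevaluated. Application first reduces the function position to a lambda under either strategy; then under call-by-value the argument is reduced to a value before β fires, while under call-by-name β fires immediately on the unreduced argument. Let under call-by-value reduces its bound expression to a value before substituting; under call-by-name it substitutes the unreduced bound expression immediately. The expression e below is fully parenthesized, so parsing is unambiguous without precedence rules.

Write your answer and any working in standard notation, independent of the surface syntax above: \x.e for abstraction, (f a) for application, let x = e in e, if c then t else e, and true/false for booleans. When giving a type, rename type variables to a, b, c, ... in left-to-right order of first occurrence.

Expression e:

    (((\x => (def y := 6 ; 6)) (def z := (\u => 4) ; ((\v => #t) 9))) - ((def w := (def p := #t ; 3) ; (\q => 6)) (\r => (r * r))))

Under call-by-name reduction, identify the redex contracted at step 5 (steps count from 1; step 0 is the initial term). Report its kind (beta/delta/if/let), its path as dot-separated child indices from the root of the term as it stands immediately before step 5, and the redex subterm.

Working:
step 0: (((\x.(let y = 6 in 6)) (let z = (\u.4) in ((\v.true) 9))) - ((let w = (let p = true in 3) in (\q.6)) (\r.(r * r))))
step 1: [beta@0] ((let y = 6 in 6) - ((let w = (let p = true in 3) in (\q.6)) (\r.(r * r))))
step 2: [let@0] (6 - ((let w = (let p = true in 3) in (\q.6)) (\r.(r * r))))
step 3: [let@1.0] (6 - ((\q.6) (\r.(r * r))))
step 4: [beta@1] (6 - 6)
step 5: [delta@root] 0

Answer: delta at root : (6 - 6)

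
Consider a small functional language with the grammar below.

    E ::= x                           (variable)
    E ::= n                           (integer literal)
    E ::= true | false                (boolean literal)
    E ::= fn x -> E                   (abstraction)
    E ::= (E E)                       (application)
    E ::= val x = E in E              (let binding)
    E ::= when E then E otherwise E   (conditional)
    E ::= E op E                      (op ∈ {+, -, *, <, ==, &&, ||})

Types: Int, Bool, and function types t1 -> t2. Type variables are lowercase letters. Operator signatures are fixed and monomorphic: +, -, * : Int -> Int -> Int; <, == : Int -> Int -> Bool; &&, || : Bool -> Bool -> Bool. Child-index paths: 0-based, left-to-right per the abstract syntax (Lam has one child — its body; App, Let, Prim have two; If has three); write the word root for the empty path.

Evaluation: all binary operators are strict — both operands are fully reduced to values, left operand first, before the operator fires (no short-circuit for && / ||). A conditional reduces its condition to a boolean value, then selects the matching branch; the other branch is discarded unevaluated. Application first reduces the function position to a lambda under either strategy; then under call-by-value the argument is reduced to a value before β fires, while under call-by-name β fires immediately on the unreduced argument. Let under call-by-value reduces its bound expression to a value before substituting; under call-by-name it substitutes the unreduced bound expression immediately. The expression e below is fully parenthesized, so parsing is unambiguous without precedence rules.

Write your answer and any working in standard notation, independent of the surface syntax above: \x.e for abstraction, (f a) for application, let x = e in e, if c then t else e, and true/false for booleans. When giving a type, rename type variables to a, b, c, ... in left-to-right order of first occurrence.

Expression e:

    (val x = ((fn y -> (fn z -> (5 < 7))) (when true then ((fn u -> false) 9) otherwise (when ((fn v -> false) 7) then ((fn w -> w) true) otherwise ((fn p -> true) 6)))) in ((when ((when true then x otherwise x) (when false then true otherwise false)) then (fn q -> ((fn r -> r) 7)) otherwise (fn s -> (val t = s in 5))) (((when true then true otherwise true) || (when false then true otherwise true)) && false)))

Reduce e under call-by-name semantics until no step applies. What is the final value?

Derivation:
step 0: (let x = ((\y.(\z.(5 < 7))) (if true then ((\u.false) 9) else (if ((\v.false) 7) then ((\w.w) true) else ((\p.true) 6)))) in ((if ((if true then x else x) (if false then true else false)) then (\q.((\r.r) 7)) else (\s.(let t = s in 5))) (((if true then true else true) || (if false then true else true)) && false)))
step 1: [let@root] ((if ((if true then ((\y.(\z.(5 < 7))) (if true then ((\u.false) 9) else (if ((\v.false) 7) then ((\w.w) true) else ((\p.true) 6)))) else ((\y.(\z.(5 < 7))) (if true then ((\u.false) 9) else (if ((\v.false) 7) then ((\w.w) true) else ((\p.true) 6))))) (if false then true else false)) then (\q.((\r.r) 7)) else (\s.(let t = s in 5))) (((if true then true else true) || (if false then true else true)) && false))
step 2: [if@0.0.0] ((if (((\y.(\z.(5 < 7))) (if true then ((\u.false) 9) else (if ((\v.false) 7) then ((\w.w) true) else ((\p.true) 6)))) (if false then true else false)) then (\q.((\r.r) 7)) else (\s.(let t = s in 5))) (((if true then true else true) || (if false then true else true)) && false))
step 3: [beta@0.0.0] ((if ((\z.(5 < 7)) (if false then true else false)) then (\q.((\r.r) 7)) else (\s.(let t = s in 5))) (((if true then true else true) || (if false then true else true)) && false))
step 4: [beta@0.0] ((if (5 < 7) then (\q.((\r.r) 7)) else (\s.(let t = s in 5))) (((if true then true else true) || (if false then true else true)) && false))
step 5: [delta@0.0] ((if true then (\q.((\r.r) 7)) else (\s.(let t = s in 5))) (((if true then true else true) || (if false then true else true)) && false))
step 6: [if@0] ((\q.((\r.r) 7)) (((if true then true else true) || (if false then true else true)) && false))
step 7: [beta@root] ((\r.r) 7)
step 8: [beta@root] 7

Answer: 7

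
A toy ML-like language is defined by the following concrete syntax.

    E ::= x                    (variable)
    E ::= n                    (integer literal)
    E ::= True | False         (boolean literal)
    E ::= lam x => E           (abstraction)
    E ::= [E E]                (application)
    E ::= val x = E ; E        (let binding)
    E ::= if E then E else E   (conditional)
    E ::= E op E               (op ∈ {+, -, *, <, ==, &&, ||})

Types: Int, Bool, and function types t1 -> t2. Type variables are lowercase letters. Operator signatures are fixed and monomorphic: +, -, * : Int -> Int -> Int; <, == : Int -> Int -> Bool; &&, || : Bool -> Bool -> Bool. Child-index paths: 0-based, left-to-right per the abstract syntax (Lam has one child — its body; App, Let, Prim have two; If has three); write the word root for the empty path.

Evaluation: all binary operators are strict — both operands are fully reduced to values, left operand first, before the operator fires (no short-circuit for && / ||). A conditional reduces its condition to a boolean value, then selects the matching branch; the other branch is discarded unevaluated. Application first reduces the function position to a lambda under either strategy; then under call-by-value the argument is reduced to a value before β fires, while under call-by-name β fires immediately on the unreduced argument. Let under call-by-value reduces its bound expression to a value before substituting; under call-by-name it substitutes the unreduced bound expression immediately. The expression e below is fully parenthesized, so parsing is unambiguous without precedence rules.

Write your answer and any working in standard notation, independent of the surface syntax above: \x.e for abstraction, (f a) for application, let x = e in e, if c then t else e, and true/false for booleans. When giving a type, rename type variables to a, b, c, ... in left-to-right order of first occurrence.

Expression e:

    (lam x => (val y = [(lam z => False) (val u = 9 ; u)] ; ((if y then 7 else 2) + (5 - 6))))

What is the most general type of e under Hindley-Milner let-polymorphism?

Answer: a -> Int

Derivation:
\z._ : b -> Bool
let u : Int
u : Int
  unify b -> Bool ~ Int -> c
  unify b ~ Int
  unify Bool ~ c
_ _ : Bool
let y : Bool
y : Bool
  unify Bool ~ Bool
  unify Int ~ Int
  unify Int ~ Int
  unify Int ~ Int
  unify Int ~ Int
  unify Int ~ Int
\x._ : a -> Int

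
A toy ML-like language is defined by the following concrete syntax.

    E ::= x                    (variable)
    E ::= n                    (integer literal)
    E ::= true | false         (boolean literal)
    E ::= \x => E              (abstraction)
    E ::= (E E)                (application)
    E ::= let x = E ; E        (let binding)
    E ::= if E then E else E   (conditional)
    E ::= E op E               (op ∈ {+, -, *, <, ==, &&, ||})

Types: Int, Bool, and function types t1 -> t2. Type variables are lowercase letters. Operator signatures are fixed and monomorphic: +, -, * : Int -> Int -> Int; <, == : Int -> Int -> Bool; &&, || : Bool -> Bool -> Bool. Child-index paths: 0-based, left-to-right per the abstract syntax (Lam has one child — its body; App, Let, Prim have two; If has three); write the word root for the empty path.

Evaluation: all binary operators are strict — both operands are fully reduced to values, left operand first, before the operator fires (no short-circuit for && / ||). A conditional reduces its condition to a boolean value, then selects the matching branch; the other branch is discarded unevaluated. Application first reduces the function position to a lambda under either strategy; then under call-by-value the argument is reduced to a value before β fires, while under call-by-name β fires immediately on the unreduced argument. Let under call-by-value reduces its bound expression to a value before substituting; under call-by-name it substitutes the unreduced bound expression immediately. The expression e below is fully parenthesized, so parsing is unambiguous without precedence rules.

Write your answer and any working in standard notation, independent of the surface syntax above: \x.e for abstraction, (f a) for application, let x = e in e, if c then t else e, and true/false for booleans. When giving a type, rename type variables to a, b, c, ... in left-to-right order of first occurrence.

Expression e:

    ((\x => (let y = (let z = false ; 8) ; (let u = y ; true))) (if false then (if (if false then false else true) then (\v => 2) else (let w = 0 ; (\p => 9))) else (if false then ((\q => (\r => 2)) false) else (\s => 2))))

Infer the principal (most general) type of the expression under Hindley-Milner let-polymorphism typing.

Trace:
let z : Bool
let y : Int
y : Int
let u : Int
\x._ : a -> Bool
  unify Bool ~ Bool
  unify Bool ~ Bool
  unify Bool ~ Bool
  unify Bool ~ Bool
\v._ : b -> Int
let w : Int
\p._ : c -> Int
  unify b -> Int ~ c -> Int
  unify b ~ c
  unify Int ~ Int
  unify Bool ~ Bool
\r._ : e -> Int
\q._ : d -> e -> Int
  unify d -> e -> Int ~ Bool -> f
  unify d ~ Bool
  unify e -> Int ~ f
_ _ : e -> Int
\s._ : g -> Int
  unify e -> Int ~ g -> Int
  unify e ~ g
  unify Int ~ Int
  unify c -> Int ~ g -> Int
  unify c ~ g
  unify Int ~ Int
  unify a -> Bool ~ (g -> Int) -> h
  unify a ~ g -> Int
  unify Bool ~ h
_ _ : Bool

Answer: Bool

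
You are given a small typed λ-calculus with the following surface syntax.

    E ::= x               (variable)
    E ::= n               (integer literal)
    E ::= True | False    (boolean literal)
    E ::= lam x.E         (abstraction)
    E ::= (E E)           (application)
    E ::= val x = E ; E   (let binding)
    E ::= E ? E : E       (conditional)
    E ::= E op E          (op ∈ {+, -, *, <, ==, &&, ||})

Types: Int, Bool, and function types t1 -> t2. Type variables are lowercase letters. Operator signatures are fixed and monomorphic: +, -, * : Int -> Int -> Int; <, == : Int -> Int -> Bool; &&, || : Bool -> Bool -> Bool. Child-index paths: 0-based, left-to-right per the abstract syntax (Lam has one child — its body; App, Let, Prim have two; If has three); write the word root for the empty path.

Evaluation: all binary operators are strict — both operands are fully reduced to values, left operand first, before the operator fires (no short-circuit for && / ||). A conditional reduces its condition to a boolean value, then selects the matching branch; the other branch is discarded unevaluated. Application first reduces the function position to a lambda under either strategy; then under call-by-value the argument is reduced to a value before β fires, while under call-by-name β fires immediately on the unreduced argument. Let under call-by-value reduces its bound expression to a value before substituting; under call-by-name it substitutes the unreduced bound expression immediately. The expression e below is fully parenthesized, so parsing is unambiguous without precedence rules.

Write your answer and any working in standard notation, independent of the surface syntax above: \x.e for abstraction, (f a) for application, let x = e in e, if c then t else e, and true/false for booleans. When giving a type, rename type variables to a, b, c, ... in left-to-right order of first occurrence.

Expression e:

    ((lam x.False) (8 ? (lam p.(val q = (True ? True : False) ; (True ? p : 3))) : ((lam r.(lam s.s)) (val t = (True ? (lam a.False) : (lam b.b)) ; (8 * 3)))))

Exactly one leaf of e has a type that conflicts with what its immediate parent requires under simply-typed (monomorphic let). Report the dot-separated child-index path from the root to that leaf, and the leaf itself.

Answer: 1.0 : 8

Derivation:
\x._ : a -> Bool
  unify Int ~ Bool
  FAIL: mismatch Int ~ Bool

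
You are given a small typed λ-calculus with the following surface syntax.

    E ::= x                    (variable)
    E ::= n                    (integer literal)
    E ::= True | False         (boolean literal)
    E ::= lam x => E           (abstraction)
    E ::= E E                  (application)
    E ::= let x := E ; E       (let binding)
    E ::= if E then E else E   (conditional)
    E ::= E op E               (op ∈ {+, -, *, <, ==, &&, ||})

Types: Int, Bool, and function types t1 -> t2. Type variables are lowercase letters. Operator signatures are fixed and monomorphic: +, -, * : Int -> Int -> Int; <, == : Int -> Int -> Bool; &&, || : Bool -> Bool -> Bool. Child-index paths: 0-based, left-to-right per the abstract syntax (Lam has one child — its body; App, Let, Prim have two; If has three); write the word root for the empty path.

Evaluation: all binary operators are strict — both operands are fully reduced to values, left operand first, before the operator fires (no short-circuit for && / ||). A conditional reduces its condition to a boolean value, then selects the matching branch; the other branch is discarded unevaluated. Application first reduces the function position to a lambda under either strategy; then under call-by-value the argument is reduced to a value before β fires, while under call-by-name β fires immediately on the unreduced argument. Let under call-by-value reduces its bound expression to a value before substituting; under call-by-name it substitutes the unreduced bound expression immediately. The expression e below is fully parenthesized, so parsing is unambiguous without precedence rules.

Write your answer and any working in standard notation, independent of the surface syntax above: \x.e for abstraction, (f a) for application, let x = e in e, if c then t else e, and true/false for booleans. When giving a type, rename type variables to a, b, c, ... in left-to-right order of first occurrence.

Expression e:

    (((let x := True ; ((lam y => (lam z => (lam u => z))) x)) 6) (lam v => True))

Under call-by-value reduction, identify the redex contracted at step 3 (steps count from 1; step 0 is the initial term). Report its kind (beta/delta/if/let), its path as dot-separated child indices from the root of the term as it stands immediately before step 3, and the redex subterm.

Answer: beta at 0 : ((\z.(\u.z)) 6)

Trace:
step 0: (((let x = true in ((\y.(\z.(\u.z))) x)) 6) (\v.true))
step 1: [let@0.0] ((((\y.(\z.(\u.z))) true) 6) (\v.true))
step 2: [beta@0.0] (((\z.(\u.z)) 6) (\v.true))
step 3: [beta@0] ((\u.6) (\v.true))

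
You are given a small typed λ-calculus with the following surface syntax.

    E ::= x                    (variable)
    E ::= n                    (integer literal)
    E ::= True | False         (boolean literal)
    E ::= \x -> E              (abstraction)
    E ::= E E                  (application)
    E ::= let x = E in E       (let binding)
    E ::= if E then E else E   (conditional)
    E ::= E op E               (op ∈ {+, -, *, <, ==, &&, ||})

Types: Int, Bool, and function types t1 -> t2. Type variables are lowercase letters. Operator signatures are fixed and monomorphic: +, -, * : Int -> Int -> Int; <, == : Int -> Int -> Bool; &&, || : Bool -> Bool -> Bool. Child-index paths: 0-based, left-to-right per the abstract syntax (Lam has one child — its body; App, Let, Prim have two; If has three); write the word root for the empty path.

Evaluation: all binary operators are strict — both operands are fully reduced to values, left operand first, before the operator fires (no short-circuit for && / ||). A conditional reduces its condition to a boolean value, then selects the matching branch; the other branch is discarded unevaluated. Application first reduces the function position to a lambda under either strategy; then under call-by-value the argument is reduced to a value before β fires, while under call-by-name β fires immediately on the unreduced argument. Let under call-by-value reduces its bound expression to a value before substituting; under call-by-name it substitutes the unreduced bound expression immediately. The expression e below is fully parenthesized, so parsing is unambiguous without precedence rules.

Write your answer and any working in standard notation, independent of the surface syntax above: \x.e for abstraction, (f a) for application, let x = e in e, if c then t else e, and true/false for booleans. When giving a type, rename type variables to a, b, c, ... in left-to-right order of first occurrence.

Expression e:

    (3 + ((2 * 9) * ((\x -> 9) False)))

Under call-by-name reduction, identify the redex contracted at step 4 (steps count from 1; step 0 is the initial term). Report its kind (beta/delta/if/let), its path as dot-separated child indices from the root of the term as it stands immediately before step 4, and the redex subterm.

Trace:
step 0: (3 + ((2 * 9) * ((\x.9) false)))
step 1: [delta@1.0] (3 + (18 * ((\x.9) false)))
step 2: [beta@1.1] (3 + (18 * 9))
step 3: [delta@1] (3 + 162)
step 4: [delta@root] 165

Answer: delta at root : (3 + 162)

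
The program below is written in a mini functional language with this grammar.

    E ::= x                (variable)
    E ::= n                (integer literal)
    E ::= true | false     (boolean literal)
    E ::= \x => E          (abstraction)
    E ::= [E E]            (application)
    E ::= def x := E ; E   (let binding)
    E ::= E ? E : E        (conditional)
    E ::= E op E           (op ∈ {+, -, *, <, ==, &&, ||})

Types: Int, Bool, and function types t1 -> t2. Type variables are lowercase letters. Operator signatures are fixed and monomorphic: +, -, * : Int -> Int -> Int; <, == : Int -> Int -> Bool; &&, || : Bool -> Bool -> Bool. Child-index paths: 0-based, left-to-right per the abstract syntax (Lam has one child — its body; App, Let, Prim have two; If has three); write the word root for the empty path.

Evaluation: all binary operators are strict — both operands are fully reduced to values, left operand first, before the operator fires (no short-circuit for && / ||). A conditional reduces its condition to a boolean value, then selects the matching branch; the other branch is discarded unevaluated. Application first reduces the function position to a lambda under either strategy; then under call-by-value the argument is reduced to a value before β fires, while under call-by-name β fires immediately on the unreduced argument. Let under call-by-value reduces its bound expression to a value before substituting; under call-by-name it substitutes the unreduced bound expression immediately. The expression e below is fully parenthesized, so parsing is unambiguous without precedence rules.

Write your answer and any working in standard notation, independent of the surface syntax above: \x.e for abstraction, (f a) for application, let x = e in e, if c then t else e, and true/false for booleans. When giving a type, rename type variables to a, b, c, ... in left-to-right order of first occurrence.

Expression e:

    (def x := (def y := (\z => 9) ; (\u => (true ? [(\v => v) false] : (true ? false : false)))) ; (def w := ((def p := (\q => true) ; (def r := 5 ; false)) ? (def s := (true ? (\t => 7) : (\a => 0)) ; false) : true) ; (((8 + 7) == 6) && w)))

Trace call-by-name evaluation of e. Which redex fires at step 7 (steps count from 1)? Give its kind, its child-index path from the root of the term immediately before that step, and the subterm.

Answer: if at 1 : (if false then (let s = (if true then (\t.7) else (\a.0)) in false) else true)

Derivation:
step 0: (let x = (let y = (\z.9) in (\u.(if true then ((\v.v) false) else (if true then false else false)))) in (let w = (if (let p = (\q.true) in (let r = 5 in false)) then (let s = (if true then (\t.7) else (\a.0)) in false) else true) in (((8 + 7) == 6) && w)))
step 1: [let@root] (let w = (if (let p = (\q.true) in (let r = 5 in false)) then (let s = (if true then (\t.7) else (\a.0)) in false) else true) in (((8 + 7) == 6) && w))
step 2: [let@root] (((8 + 7) == 6) && (if (let p = (\q.true) in (let r = 5 in false)) then (let s = (if true then (\t.7) else (\a.0)) in false) else true))
step 3: [delta@0.0] ((15 == 6) && (if (let p = (\q.true) in (let r = 5 in false)) then (let s = (if true then (\t.7) else (\a.0)) in false) else true))
step 4: [delta@0] (false && (if (let p = (\q.true) in (let r = 5 in false)) then (let s = (if true then (\t.7) else (\a.0)) in false) else true))
step 5: [let@1.0] (false && (if (let r = 5 in false) then (let s = (if true then (\t.7) else (\a.0)) in false) else true))
step 6: [let@1.0] (false && (if false then (let s = (if true then (\t.7) else (\a.0)) in false) else true))
step 7: [if@1] (false && true)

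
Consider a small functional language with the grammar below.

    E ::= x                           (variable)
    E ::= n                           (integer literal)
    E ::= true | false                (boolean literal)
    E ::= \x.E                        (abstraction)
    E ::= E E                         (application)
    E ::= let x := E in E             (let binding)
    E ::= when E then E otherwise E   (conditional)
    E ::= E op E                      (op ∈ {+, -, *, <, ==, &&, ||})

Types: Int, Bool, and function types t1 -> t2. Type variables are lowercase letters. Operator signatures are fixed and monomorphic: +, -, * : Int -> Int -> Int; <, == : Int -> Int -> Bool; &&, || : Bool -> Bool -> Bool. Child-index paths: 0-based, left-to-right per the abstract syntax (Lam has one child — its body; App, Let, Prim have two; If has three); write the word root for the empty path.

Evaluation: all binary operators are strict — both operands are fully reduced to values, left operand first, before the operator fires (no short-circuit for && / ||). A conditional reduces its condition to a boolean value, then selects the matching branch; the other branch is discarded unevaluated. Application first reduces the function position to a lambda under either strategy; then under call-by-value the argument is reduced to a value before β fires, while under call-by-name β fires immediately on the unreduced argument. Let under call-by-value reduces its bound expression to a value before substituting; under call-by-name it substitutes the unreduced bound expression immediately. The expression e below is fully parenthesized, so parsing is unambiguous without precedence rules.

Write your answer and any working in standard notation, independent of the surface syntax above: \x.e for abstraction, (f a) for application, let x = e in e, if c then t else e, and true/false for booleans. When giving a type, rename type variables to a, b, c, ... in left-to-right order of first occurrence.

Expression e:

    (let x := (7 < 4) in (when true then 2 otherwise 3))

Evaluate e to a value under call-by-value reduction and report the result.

Answer: 2

Derivation:
step 0: (let x = (7 < 4) in (if true then 2 else 3))
step 1: [delta@0] (let x = false in (if true then 2 else 3))
step 2: [let@root] (if true then 2 else 3)
step 3: [if@root] 2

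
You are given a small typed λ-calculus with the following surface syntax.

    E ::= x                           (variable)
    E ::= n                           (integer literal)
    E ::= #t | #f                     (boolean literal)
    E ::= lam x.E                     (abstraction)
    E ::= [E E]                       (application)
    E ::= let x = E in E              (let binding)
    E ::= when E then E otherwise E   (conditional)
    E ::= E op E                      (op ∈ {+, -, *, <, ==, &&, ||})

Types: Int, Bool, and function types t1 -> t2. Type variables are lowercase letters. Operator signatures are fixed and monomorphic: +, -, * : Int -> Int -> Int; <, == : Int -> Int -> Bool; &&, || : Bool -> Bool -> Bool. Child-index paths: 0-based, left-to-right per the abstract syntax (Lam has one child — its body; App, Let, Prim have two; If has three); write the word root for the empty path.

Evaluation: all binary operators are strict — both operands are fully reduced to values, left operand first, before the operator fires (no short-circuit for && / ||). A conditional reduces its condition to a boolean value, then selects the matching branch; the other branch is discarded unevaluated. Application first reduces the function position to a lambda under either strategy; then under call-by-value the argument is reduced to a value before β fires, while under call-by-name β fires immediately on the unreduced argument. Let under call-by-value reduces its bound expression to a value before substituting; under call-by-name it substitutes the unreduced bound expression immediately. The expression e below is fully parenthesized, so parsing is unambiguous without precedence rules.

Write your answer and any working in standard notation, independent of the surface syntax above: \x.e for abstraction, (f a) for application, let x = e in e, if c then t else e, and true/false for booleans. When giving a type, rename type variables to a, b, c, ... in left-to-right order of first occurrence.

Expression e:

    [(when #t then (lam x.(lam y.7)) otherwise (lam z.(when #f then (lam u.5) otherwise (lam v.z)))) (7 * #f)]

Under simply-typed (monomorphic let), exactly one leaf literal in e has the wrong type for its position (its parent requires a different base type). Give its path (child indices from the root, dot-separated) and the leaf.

Answer: 1.1 : false

Trace:
  unify Bool ~ Bool
\y._ : b -> Int
\x._ : a -> b -> Int
  unify Bool ~ Bool
\u._ : d -> Int
z : c
\v._ : e -> c
  unify d -> Int ~ e -> c
  unify d ~ e
  unify Int ~ c
\z._ : Int -> e -> Int
  unify a -> b -> Int ~ Int -> e -> Int
  unify a ~ Int
  unify b -> Int ~ e -> Int
  unify b ~ e
  unify Int ~ Int
  unify Int ~ Int
  unify Bool ~ Int
  FAIL: mismatch Bool ~ Int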